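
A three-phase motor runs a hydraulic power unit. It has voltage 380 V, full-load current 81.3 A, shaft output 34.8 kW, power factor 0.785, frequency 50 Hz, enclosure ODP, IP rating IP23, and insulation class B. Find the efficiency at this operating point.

P_out = 34.8 kW = 34800 W
P_in = √3·V_L·I_L·cosφ = 1.732 × 380 × 81.3 × 0.785 = 42004 W
η = P_out / P_in = 34800 / 42004 = 0.828 = 82.8%

82.8 %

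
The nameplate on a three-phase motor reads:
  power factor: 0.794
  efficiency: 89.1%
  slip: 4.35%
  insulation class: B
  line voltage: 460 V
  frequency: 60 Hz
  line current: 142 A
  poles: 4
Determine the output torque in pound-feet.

327 lb·ft

P_in = √3·V·I·cosφ = 1.732 × 460 × 142 × 0.794 = 89829 W
P_out = η·P_in = 0.891 × 89829 = 80038 W
n_s = 120×60/4 = 1800 rpm; n = 1800×(1−0.0435) = 1722 rpm
ω = 2π×1722/60 = 180.3 rad/s
τ = P_out/ω = 80038/180.3 = 443.9 N·m
In lb·ft: 443.9/1.356 = 327 lb·ft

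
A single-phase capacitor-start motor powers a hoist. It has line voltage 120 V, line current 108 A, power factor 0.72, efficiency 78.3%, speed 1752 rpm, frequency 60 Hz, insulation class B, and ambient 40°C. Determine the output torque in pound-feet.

P_in = V·I·cosφ = 120 × 108 × 0.72 = 9331 W
P_out = η·P_in = 0.783 × 9331 = 7306 W
n = 1752 rpm
ω = 2π×1752/60 = 183.5 rad/s
τ = P_out/ω = 7306/183.5 = 39.81 N·m
In lb·ft: 39.81/1.356 = 29.4 lb·ft

29.4 lb·ft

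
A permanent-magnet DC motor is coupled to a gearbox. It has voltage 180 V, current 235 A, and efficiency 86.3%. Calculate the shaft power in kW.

36.5 kW

P_in = V·I = 180 × 235 = 42300 W
P_out = η·P_in = 0.863 × 42300 = 36505 W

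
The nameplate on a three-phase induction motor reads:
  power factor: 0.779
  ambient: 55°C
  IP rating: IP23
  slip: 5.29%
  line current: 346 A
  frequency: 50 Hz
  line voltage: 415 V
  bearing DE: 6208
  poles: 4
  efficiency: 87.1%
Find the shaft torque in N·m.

1130 N·m

P_in = √3·V·I·cosφ = 1.732 × 415 × 346 × 0.779 = 193736 W
P_out = η·P_in = 0.871 × 193736 = 168744 W
n_s = 120×50/4 = 1500 rpm; n = 1500×(1−0.0529) = 1421 rpm
ω = 2π×1421/60 = 148.8 rad/s
τ = P_out/ω = 168744/148.8 = 1130 N·m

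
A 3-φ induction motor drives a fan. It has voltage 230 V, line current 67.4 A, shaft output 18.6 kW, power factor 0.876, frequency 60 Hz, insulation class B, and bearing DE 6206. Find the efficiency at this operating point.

P_out = 18.6 kW = 18600 W
P_in = √3·V_L·I_L·cosφ = 1.732 × 230 × 67.4 × 0.876 = 23520 W
η = P_out / P_in = 18600 / 23520 = 0.791 = 79.1%

79.1 %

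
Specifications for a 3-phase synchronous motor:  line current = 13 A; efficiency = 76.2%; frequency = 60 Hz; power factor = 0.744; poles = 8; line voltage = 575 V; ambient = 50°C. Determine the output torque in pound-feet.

P_in = √3·V·I·cosφ = 1.732 × 575 × 13 × 0.744 = 9632 W
P_out = η·P_in = 0.762 × 9632 = 7340 W
n = n_s = 120×60/8 = 900 rpm (synchronous)
ω = 2π×900/60 = 94.25 rad/s
τ = P_out/ω = 7340/94.25 = 77.88 N·m
In lb·ft: 77.88/1.356 = 57.4 lb·ft

57.4 lb·ft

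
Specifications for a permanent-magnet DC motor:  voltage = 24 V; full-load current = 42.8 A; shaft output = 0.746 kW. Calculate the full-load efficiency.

P_out = 0.746 kW = 746 W
P_in = V·I = 24 × 42.8 = 1027 W
η = P_out / P_in = 746 / 1027 = 0.726 = 72.6%

72.6 %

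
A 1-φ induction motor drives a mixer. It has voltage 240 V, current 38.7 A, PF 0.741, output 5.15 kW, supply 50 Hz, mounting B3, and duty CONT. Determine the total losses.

1.73 kW

P_in = V·I·cosφ = 240×38.7×0.741 = 6882 W
P_out = 5150 W
Losses = P_in − P_out = 6882 − 5150 = 1732 W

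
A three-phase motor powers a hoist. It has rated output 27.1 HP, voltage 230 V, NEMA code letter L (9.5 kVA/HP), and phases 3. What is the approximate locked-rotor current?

S_LR = 9.5 × 27.1 = 257.45 kVA
I_LR = S_LR/(√3·V_L) = 257450/(1.732×230) = 646 A

646 A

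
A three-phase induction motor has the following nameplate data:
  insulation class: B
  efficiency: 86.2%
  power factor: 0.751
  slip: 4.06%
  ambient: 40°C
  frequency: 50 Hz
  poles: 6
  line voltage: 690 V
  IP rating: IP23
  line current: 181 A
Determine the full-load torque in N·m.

1390 N·m

P_in = √3·V·I·cosφ = 1.732 × 690 × 181 × 0.751 = 162448 W
P_out = η·P_in = 0.862 × 162448 = 140030 W
n_s = 120×50/6 = 1000 rpm; n = 1000×(1−0.0406) = 959 rpm
ω = 2π×959/60 = 100.4 rad/s
τ = P_out/ω = 140030/100.4 = 1390 N·m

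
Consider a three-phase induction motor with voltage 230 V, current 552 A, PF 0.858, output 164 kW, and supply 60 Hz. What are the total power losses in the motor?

24.7 kW

P_in = √3·V·I·cosφ = 1.732×230×552×0.858 = 188670 W
P_out = 164000 W
Losses = P_in − P_out = 188670 − 164000 = 24670 W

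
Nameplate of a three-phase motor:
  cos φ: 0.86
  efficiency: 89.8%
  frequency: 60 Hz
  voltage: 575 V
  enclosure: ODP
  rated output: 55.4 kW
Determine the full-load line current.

72 A

P_out = 55.4 kW = 55400 W
P_in = P_out / η = 55400 / 0.898 = 61693 W
I_L = P_in / (√3·V_L·cosφ) = 61693 / (1.732 × 575 × 0.86) = 72 A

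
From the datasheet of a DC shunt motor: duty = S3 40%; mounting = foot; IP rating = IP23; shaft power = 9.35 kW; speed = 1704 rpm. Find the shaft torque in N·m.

52.4 N·m

ω = 2π × 1704/60 = 178.4 rad/s
τ = P/ω = 9350/178.4 = 52.4 N·m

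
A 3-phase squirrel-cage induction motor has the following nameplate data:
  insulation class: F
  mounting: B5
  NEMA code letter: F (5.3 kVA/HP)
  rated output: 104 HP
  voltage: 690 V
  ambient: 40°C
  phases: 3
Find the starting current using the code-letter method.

461 A

S_LR = 5.3 × 104 = 551.2 kVA
I_LR = S_LR/(√3·V_L) = 551200/(1.732×690) = 461 A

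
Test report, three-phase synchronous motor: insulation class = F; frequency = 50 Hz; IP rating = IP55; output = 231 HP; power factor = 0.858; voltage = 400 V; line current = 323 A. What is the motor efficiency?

89.8 %

P_out = 231 × 746 = 172326 W
P_in = √3·V_L·I_L·cosφ = 1.732 × 400 × 323 × 0.858 = 191998 W
η = P_out / P_in = 172326 / 191998 = 0.898 = 89.8%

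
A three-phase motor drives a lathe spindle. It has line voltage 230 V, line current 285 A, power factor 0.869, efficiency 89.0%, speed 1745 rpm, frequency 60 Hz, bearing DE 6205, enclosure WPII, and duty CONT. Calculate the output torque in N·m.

481 N·m

P_in = √3·V·I·cosφ = 1.732 × 230 × 285 × 0.869 = 98660 W
P_out = η·P_in = 0.89 × 98660 = 87807 W
n = 1745 rpm
ω = 2π×1745/60 = 182.7 rad/s
τ = P_out/ω = 87807/182.7 = 481 N·m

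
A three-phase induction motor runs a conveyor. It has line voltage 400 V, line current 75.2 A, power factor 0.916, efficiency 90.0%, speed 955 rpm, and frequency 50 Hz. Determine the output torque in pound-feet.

P_in = √3·V·I·cosφ = 1.732 × 400 × 75.2 × 0.916 = 47722 W
P_out = η·P_in = 0.9 × 47722 = 42950 W
n = 955 rpm
ω = 2π×955/60 = 100 rad/s
τ = P_out/ω = 42950/100 = 429.5 N·m
In lb·ft: 429.5/1.356 = 317 lb·ft

317 lb·ft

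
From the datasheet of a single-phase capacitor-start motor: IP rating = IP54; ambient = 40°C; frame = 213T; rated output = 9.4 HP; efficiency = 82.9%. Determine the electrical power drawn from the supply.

8.46 kW

P_out = 9.4 × 746 = 7012 W
P_in = P_out/η = 7012/0.829 = 8458 W = 8.46 kW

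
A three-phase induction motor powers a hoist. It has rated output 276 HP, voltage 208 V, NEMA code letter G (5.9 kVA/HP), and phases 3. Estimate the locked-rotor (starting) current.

S_LR = 5.9 × 276 = 1628.4 kVA
I_LR = S_LR/(√3·V_L) = 1628400/(1.732×208) = 4520 A

4520 A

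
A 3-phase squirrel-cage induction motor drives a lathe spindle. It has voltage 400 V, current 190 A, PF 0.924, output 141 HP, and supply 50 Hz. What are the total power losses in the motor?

16400 W

P_in = √3·V·I·cosφ = 1.732×400×190×0.924 = 121628 W
P_out = 141×746 = 105186 W
Losses = P_in − P_out = 121628 − 105186 = 16442 W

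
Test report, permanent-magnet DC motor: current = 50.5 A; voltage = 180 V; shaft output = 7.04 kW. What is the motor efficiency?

P_out = 7.04 kW = 7040 W
P_in = V·I = 180 × 50.5 = 9090 W
η = P_out / P_in = 7040 / 9090 = 0.774 = 77.4%

77.4 %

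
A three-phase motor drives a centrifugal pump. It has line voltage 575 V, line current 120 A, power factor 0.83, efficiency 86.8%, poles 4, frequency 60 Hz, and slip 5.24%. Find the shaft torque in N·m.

P_in = √3·V·I·cosφ = 1.732 × 575 × 120 × 0.83 = 99192 W
P_out = η·P_in = 0.868 × 99192 = 86099 W
n_s = 120×60/4 = 1800 rpm; n = 1800×(1−0.0524) = 1706 rpm
ω = 2π×1706/60 = 178.7 rad/s
τ = P_out/ω = 86099/178.7 = 482 N·m

482 N·m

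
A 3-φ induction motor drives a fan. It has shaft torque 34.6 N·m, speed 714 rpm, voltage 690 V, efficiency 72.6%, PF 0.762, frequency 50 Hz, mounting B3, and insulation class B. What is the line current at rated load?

3.91 A

ω = 2π×714/60 = 74.77 rad/s; P_out = τω = 34.6 × 74.77 = 2587 W
P_in = P_out / η = 2587 / 0.726 = 3563 W
I_L = P_in / (√3·V_L·cosφ) = 3563 / (1.732 × 690 × 0.762) = 3.91 A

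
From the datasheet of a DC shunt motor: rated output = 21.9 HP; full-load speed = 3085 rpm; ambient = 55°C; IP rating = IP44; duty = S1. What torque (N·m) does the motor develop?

50.6 N·m

P_out = 21.9 × 746 = 16337 W
ω = 2π × 3085/60 = 323.1 rad/s
τ = P_out/ω = 16337/323.1 = 50.6 N·m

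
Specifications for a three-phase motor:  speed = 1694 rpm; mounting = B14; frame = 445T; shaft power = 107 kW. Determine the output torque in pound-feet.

445 lb·ft

ω = 2π × 1694/60 = 177.4 rad/s
τ = P/ω = 107000/177.4 = 603.2 N·m
In lb·ft: 603.2/1.356 = 445 lb·ft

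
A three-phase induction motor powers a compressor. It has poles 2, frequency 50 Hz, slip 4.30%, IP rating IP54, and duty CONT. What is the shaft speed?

2871 rpm

n_s = 120f/p = 120×50/2 = 3000 rpm
n = n_s(1 − s) = 3000 × (1 − 0.043) = 2871 rpm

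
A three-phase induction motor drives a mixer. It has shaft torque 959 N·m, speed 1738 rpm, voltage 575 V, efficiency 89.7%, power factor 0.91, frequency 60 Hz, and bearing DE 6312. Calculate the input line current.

215 A

ω = 2π×1738/60 = 182 rad/s; P_out = τω = 959 × 182 = 174538 W
P_in = P_out / η = 174538 / 0.897 = 194580 W
I_L = P_in / (√3·V_L·cosφ) = 194580 / (1.732 × 575 × 0.91) = 215 A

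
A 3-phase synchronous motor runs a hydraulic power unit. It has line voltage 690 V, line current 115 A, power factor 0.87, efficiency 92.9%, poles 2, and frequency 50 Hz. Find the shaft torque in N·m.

354 N·m

P_in = √3·V·I·cosφ = 1.732 × 690 × 115 × 0.87 = 119568 W
P_out = η·P_in = 0.929 × 119568 = 111079 W
n = n_s = 120×50/2 = 3000 rpm (synchronous)
ω = 2π×3000/60 = 314.2 rad/s
τ = P_out/ω = 111079/314.2 = 354 N·m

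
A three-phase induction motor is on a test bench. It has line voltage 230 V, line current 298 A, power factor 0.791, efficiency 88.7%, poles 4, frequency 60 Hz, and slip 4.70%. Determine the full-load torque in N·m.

P_in = √3·V·I·cosφ = 1.732 × 230 × 298 × 0.791 = 93901 W
P_out = η·P_in = 0.887 × 93901 = 83290 W
n_s = 120×60/4 = 1800 rpm; n = 1800×(1−0.047) = 1715 rpm
ω = 2π×1715/60 = 179.6 rad/s
τ = P_out/ω = 83290/179.6 = 464 N·m

464 N·m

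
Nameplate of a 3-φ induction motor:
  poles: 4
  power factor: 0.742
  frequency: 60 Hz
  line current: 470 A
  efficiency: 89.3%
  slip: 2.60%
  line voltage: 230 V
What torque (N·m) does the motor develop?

676 N·m

P_in = √3·V·I·cosφ = 1.732 × 230 × 470 × 0.742 = 138924 W
P_out = η·P_in = 0.893 × 138924 = 124059 W
n_s = 120×60/4 = 1800 rpm; n = 1800×(1−0.026) = 1753 rpm
ω = 2π×1753/60 = 183.6 rad/s
τ = P_out/ω = 124059/183.6 = 676 N·m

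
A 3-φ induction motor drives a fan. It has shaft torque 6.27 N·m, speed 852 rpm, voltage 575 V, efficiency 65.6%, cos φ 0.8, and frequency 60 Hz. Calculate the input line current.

1.07 A

ω = 2π×852/60 = 89.22 rad/s; P_out = τω = 6.27 × 89.22 = 559 W
P_in = P_out / η = 559 / 0.656 = 852 W
I_L = P_in / (√3·V_L·cosφ) = 852 / (1.732 × 575 × 0.8) = 1.07 A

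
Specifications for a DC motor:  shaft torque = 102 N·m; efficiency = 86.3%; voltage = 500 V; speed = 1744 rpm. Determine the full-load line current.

43.2 A

ω = 2π×1744/60 = 182.6 rad/s; P_out = τω = 102 × 182.6 = 18625 W
P_in = P_out / η = 18625 / 0.863 = 21582 W
I = P_in / V = 21582 / 500 = 43.2 A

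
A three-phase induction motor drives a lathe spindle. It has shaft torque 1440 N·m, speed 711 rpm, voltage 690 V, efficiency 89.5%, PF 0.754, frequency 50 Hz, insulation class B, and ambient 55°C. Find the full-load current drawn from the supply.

ω = 2π×711/60 = 74.46 rad/s; P_out = τω = 1440 × 74.46 = 107222 W
P_in = P_out / η = 107222 / 0.895 = 119801 W
I_L = P_in / (√3·V_L·cosφ) = 119801 / (1.732 × 690 × 0.754) = 133 A

133 A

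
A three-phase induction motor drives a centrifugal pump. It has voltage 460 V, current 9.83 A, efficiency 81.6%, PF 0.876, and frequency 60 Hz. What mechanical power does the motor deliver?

5.6 kW

P_in = √3·V·I·cosφ = 1.732 × 460 × 9.83 × 0.876 = 6861 W
P_out = η·P_in = 0.816 × 6861 = 5599 W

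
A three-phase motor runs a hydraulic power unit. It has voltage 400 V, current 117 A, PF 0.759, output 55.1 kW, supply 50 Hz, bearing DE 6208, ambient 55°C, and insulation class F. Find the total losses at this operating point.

6420 W

P_in = √3·V·I·cosφ = 1.732×400×117×0.759 = 61523 W
P_out = 55100 W
Losses = P_in − P_out = 61523 − 55100 = 6423 W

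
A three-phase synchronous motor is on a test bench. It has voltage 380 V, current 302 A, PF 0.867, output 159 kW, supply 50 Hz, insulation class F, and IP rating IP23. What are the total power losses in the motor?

P_in = √3·V·I·cosφ = 1.732×380×302×0.867 = 172329 W
P_out = 159000 W
Losses = P_in − P_out = 172329 − 159000 = 13329 W

13300 W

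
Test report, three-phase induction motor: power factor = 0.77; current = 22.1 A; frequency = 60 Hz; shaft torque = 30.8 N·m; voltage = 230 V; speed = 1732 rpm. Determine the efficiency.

ω = 2π × 1732/60 = 181.4 rad/s; P_out = τω = 30.8 × 181.4 = 5587 W
P_in = √3·V_L·I_L·cosφ = 1.732 × 230 × 22.1 × 0.77 = 6779 W
η = P_out / P_in = 5587 / 6779 = 0.824 = 82.4%

82.4 %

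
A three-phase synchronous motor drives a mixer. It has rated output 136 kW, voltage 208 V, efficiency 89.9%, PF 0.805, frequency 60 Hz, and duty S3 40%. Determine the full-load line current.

P_out = 136 kW = 136000 W
P_in = P_out / η = 136000 / 0.899 = 151279 W
I_L = P_in / (√3·V_L·cosφ) = 151279 / (1.732 × 208 × 0.805) = 522 A

522 A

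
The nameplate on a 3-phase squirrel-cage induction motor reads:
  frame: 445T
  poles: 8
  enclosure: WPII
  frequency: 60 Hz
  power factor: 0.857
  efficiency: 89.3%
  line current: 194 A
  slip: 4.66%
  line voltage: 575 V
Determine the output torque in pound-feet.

1210 lb·ft

P_in = √3·V·I·cosφ = 1.732 × 575 × 194 × 0.857 = 165576 W
P_out = η·P_in = 0.893 × 165576 = 147859 W
n_s = 120×60/8 = 900 rpm; n = 900×(1−0.0466) = 858 rpm
ω = 2π×858/60 = 89.85 rad/s
τ = P_out/ω = 147859/89.85 = 1646 N·m
In lb·ft: 1646/1.356 = 1210 lb·ft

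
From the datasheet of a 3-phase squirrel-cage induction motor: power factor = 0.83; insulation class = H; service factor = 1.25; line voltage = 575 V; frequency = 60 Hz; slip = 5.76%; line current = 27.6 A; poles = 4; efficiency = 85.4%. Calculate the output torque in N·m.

110 N·m

P_in = √3·V·I·cosφ = 1.732 × 575 × 27.6 × 0.83 = 22814 W
P_out = η·P_in = 0.854 × 22814 = 19483 W
n_s = 120×60/4 = 1800 rpm; n = 1800×(1−0.0576) = 1696 rpm
ω = 2π×1696/60 = 177.6 rad/s
τ = P_out/ω = 19483/177.6 = 110 N·m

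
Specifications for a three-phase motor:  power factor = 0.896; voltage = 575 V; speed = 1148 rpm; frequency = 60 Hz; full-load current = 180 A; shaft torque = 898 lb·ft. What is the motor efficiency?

91.1 %

τ = 898 lb·ft × 1.356 = 1218 N·m
ω = 2π × 1148/60 = 120.2 rad/s; P_out = τω = 1218 × 120.2 = 146404 W
P_in = √3·V_L·I_L·cosφ = 1.732 × 575 × 180 × 0.896 = 160619 W
η = P_out / P_in = 146404 / 160619 = 0.911 = 91.1%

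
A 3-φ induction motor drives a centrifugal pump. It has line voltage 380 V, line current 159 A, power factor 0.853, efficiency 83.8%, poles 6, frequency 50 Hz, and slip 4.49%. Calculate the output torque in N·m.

P_in = √3·V·I·cosφ = 1.732 × 380 × 159 × 0.853 = 89264 W
P_out = η·P_in = 0.838 × 89264 = 74803 W
n_s = 120×50/6 = 1000 rpm; n = 1000×(1−0.0449) = 955 rpm
ω = 2π×955/60 = 100 rad/s
τ = P_out/ω = 74803/100 = 748 N·m

748 N·m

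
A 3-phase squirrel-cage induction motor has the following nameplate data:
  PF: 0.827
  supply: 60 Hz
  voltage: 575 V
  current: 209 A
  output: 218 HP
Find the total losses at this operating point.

9510 W

P_in = √3·V·I·cosφ = 1.732×575×209×0.827 = 172134 W
P_out = 218×746 = 162628 W
Losses = P_in − P_out = 172134 − 162628 = 9506 W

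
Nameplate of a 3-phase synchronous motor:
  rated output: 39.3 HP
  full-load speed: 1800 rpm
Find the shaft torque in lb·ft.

P_out = 39.3 × 746 = 29318 W
ω = 2π × 1800/60 = 188.5 rad/s
τ = P_out/ω = 29318/188.5 = 155.5 N·m
In lb·ft: 155.5/1.356 = 115 lb·ft

115 lb·ft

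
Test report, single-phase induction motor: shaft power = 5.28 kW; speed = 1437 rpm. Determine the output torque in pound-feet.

25.9 lb·ft

ω = 2π × 1437/60 = 150.5 rad/s
τ = P/ω = 5280/150.5 = 35.08 N·m
In lb·ft: 35.08/1.356 = 25.9 lb·ft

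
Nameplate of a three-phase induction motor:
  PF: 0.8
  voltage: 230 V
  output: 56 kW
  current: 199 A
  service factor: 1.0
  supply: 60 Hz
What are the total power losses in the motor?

P_in = √3·V·I·cosφ = 1.732×230×199×0.8 = 63419 W
P_out = 56000 W
Losses = P_in − P_out = 63419 − 56000 = 7419 W

7.42 kW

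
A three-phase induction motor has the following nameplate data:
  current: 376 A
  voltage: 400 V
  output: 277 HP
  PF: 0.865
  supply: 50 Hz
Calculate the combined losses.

18.7 kW

P_in = √3·V·I·cosφ = 1.732×400×376×0.865 = 225326 W
P_out = 277×746 = 206642 W
Losses = P_in − P_out = 225326 − 206642 = 18684 W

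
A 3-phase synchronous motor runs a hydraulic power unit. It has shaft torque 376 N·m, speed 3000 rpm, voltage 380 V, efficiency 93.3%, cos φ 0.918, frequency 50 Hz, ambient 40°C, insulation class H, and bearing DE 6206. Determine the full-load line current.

ω = 2π×3000/60 = 314.2 rad/s; P_out = τω = 376 × 314.2 = 118139 W
P_in = P_out / η = 118139 / 0.933 = 126623 W
I_L = P_in / (√3·V_L·cosφ) = 126623 / (1.732 × 380 × 0.918) = 210 A

210 A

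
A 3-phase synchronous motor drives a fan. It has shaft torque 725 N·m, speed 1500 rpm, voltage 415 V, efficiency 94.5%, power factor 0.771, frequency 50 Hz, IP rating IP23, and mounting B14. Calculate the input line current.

ω = 2π×1500/60 = 157.1 rad/s; P_out = τω = 725 × 157.1 = 113898 W
P_in = P_out / η = 113898 / 0.945 = 120527 W
I_L = P_in / (√3·V_L·cosφ) = 120527 / (1.732 × 415 × 0.771) = 217 A

217 A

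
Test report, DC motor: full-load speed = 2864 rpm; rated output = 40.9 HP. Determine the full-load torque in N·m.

P_out = 40.9 × 746 = 30511 W
ω = 2π × 2864/60 = 299.9 rad/s
τ = P_out/ω = 30511/299.9 = 102 N·m

102 N·m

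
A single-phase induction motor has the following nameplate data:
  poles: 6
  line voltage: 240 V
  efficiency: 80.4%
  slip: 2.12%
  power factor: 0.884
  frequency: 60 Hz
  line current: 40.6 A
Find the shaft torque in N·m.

56.3 N·m

P_in = V·I·cosφ = 240 × 40.6 × 0.884 = 8614 W
P_out = η·P_in = 0.804 × 8614 = 6926 W
n_s = 120×60/6 = 1200 rpm; n = 1200×(1−0.0212) = 1175 rpm
ω = 2π×1175/60 = 123 rad/s
τ = P_out/ω = 6926/123 = 56.3 N·m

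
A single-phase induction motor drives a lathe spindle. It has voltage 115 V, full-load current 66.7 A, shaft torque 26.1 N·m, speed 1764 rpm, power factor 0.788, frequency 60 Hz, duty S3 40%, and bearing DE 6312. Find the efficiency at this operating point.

79.8 %

ω = 2π × 1764/60 = 184.7 rad/s; P_out = τω = 26.1 × 184.7 = 4821 W
P_in = V·I·cosφ = 115 × 66.7 × 0.788 = 6044 W
η = P_out / P_in = 4821 / 6044 = 0.798 = 79.8%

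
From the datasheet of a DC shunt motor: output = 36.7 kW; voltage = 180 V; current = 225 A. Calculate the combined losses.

P_in = V·I = 180×225 = 40500 W
P_out = 36700 W
Losses = P_in − P_out = 40500 − 36700 = 3800 W

3800 W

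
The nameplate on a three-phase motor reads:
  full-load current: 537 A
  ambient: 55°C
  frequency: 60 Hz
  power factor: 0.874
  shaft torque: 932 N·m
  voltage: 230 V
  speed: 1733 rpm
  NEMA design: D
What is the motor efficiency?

ω = 2π × 1733/60 = 181.5 rad/s; P_out = τω = 932 × 181.5 = 169158 W
P_in = √3·V_L·I_L·cosφ = 1.732 × 230 × 537 × 0.874 = 186965 W
η = P_out / P_in = 169158 / 186965 = 0.905 = 90.5%

90.5 %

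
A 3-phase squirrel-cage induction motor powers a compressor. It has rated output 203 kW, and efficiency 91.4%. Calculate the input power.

222 kW

P_out = 203000 W
P_in = P_out/η = 203000/0.914 = 222101 W = 222 kW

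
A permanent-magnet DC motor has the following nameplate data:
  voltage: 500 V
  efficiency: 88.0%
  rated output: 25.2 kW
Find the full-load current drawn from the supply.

P_out = 25.2 kW = 25200 W
P_in = P_out / η = 25200 / 0.880 = 28636 W
I = P_in / V = 28636 / 500 = 57.3 A

57.3 A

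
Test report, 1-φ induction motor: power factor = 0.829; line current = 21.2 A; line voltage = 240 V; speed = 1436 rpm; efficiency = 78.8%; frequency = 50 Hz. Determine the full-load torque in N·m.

22.1 N·m

P_in = V·I·cosφ = 240 × 21.2 × 0.829 = 4218 W
P_out = η·P_in = 0.788 × 4218 = 3324 W
n = 1436 rpm
ω = 2π×1436/60 = 150.4 rad/s
τ = P_out/ω = 3324/150.4 = 22.1 N·m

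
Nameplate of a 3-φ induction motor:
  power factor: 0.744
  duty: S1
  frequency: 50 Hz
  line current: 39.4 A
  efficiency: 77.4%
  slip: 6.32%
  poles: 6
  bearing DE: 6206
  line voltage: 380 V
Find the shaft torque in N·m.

152 N·m

P_in = √3·V·I·cosφ = 1.732 × 380 × 39.4 × 0.744 = 19293 W
P_out = η·P_in = 0.774 × 19293 = 14933 W
n_s = 120×50/6 = 1000 rpm; n = 1000×(1−0.0632) = 937 rpm
ω = 2π×937/60 = 98.12 rad/s
τ = P_out/ω = 14933/98.12 = 152 N·m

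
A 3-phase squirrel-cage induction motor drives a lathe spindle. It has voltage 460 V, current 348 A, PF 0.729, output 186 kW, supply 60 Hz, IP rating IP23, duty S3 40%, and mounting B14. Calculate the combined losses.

16100 W

P_in = √3·V·I·cosφ = 1.732×460×348×0.729 = 202121 W
P_out = 186000 W
Losses = P_in − P_out = 202121 − 186000 = 16121 W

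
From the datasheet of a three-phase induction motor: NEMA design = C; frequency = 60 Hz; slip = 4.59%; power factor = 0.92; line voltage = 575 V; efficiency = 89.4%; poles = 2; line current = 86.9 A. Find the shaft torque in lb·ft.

146 lb·ft

P_in = √3·V·I·cosφ = 1.732 × 575 × 86.9 × 0.92 = 79620 W
P_out = η·P_in = 0.894 × 79620 = 71180 W
n_s = 120×60/2 = 3600 rpm; n = 3600×(1−0.0459) = 3435 rpm
ω = 2π×3435/60 = 359.7 rad/s
τ = P_out/ω = 71180/359.7 = 197.9 N·m
In lb·ft: 197.9/1.356 = 146 lb·ft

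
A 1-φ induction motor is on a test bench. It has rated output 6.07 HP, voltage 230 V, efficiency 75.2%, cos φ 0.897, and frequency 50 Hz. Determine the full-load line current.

P_out = 6.07 × 746 = 4528 W
P_in = P_out / η = 4528 / 0.752 = 6021 W
I = P_in / (V·cosφ) = 6021 / (230 × 0.897) = 29.2 A

29.2 A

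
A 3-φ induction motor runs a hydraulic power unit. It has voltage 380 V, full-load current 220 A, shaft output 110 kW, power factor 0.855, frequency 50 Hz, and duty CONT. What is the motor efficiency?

P_out = 110 kW = 110000 W
P_in = √3·V_L·I_L·cosφ = 1.732 × 380 × 220 × 0.855 = 123800 W
η = P_out / P_in = 110000 / 123800 = 0.889 = 88.9%

88.9 %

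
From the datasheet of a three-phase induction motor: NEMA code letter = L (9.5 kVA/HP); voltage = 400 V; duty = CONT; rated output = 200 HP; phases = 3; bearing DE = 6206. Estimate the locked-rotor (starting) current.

2740 A

S_LR = 9.5 × 200 = 1900 kVA
I_LR = S_LR/(√3·V_L) = 1900000/(1.732×400) = 2740 A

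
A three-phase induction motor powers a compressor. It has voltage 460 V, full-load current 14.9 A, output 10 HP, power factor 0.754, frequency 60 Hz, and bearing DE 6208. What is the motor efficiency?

83.3 %

P_out = 10 × 746 = 7460 W
P_in = √3·V_L·I_L·cosφ = 1.732 × 460 × 14.9 × 0.754 = 8951 W
η = P_out / P_in = 7460 / 8951 = 0.833 = 83.3%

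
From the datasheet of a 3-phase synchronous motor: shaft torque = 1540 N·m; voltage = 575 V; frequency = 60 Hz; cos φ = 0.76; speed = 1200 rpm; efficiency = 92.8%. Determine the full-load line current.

ω = 2π×1200/60 = 125.7 rad/s; P_out = τω = 1540 × 125.7 = 193578 W
P_in = P_out / η = 193578 / 0.928 = 208597 W
I_L = P_in / (√3·V_L·cosφ) = 208597 / (1.732 × 575 × 0.76) = 276 A

276 A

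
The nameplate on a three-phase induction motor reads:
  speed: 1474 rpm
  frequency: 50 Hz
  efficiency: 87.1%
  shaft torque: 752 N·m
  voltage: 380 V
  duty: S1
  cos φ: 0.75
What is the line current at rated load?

270 A

ω = 2π×1474/60 = 154.4 rad/s; P_out = τω = 752 × 154.4 = 116109 W
P_in = P_out / η = 116109 / 0.871 = 133305 W
I_L = P_in / (√3·V_L·cosφ) = 133305 / (1.732 × 380 × 0.75) = 270 A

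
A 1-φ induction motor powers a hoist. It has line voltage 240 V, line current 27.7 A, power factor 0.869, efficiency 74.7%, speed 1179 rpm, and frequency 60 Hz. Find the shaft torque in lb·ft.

P_in = V·I·cosφ = 240 × 27.7 × 0.869 = 5777 W
P_out = η·P_in = 0.747 × 5777 = 4315 W
n = 1179 rpm
ω = 2π×1179/60 = 123.5 rad/s
τ = P_out/ω = 4315/123.5 = 34.94 N·m
In lb·ft: 34.94/1.356 = 25.8 lb·ft

25.8 lb·ft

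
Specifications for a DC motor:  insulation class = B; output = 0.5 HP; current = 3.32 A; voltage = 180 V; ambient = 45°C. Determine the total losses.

P_in = V·I = 180×3.32 = 598 W
P_out = 0.5×746 = 373 W
Losses = P_in − P_out = 598 − 373 = 225 W

225 W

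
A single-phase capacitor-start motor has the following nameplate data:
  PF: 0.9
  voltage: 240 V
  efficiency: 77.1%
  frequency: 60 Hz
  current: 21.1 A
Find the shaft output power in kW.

3.51 kW

P_in = V·I·cosφ = 240 × 21.1 × 0.9 = 4558 W
P_out = η·P_in = 0.771 × 4558 = 3514 W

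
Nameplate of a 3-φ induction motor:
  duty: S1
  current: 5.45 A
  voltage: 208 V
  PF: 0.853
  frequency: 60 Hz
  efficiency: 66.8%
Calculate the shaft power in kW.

P_in = √3·V·I·cosφ = 1.732 × 208 × 5.45 × 0.853 = 1675 W
P_out = η·P_in = 0.668 × 1675 = 1119 W

1.12 kW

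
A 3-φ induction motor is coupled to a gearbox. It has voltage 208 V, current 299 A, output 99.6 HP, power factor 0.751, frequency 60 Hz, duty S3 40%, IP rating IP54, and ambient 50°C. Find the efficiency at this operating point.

P_out = 99.6 × 746 = 74302 W
P_in = √3·V_L·I_L·cosφ = 1.732 × 208 × 299 × 0.751 = 80895 W
η = P_out / P_in = 74302 / 80895 = 0.918 = 91.8%

91.8 %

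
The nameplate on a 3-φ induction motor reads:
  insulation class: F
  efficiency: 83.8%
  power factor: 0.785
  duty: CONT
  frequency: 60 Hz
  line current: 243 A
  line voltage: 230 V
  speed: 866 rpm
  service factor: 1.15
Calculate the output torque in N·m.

702 N·m

P_in = √3·V·I·cosφ = 1.732 × 230 × 243 × 0.785 = 75989 W
P_out = η·P_in = 0.838 × 75989 = 63679 W
n = 866 rpm
ω = 2π×866/60 = 90.69 rad/s
τ = P_out/ω = 63679/90.69 = 702 N·m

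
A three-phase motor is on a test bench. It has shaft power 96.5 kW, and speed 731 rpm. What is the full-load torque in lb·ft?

ω = 2π × 731/60 = 76.55 rad/s
τ = P/ω = 96500/76.55 = 1261 N·m
In lb·ft: 1261/1.356 = 930 lb·ft

930 lb·ft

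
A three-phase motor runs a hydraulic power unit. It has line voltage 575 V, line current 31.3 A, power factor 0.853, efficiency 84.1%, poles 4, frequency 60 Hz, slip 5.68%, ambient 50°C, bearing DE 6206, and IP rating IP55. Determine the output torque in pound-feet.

P_in = √3·V·I·cosφ = 1.732 × 575 × 31.3 × 0.853 = 26589 W
P_out = η·P_in = 0.841 × 26589 = 22361 W
n_s = 120×60/4 = 1800 rpm; n = 1800×(1−0.0568) = 1698 rpm
ω = 2π×1698/60 = 177.8 rad/s
τ = P_out/ω = 22361/177.8 = 125.8 N·m
In lb·ft: 125.8/1.356 = 92.8 lb·ft

92.8 lb·ft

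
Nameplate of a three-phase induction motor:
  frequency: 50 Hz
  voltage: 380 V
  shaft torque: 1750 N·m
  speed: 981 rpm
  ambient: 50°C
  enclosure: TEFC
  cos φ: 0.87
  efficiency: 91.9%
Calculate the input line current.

342 A

ω = 2π×981/60 = 102.7 rad/s; P_out = τω = 1750 × 102.7 = 179725 W
P_in = P_out / η = 179725 / 0.919 = 195566 W
I_L = P_in / (√3·V_L·cosφ) = 195566 / (1.732 × 380 × 0.87) = 342 A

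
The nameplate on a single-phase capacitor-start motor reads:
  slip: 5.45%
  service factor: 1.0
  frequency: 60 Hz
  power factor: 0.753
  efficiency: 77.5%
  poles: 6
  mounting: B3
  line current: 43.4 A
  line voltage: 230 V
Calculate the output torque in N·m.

49 N·m

P_in = V·I·cosφ = 230 × 43.4 × 0.753 = 7516 W
P_out = η·P_in = 0.775 × 7516 = 5825 W
n_s = 120×60/6 = 1200 rpm; n = 1200×(1−0.0545) = 1135 rpm
ω = 2π×1135/60 = 118.9 rad/s
τ = P_out/ω = 5825/118.9 = 49 N·m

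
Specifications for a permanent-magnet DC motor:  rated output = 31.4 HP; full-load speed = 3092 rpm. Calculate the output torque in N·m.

72.3 N·m

P_out = 31.4 × 746 = 23424 W
ω = 2π × 3092/60 = 323.8 rad/s
τ = P_out/ω = 23424/323.8 = 72.3 N·m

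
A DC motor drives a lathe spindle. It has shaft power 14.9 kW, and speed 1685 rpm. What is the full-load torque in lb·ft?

ω = 2π × 1685/60 = 176.5 rad/s
τ = P/ω = 14900/176.5 = 84.42 N·m
In lb·ft: 84.42/1.356 = 62.3 lb·ft

62.3 lb·ft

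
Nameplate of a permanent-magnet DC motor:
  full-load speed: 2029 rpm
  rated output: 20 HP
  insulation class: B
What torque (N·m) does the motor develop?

P_out = 20 × 746 = 14920 W
ω = 2π × 2029/60 = 212.5 rad/s
τ = P_out/ω = 14920/212.5 = 70.2 N·m

70.2 N·m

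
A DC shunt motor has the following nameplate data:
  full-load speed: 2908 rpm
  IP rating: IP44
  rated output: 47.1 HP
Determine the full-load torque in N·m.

P_out = 47.1 × 746 = 35137 W
ω = 2π × 2908/60 = 304.5 rad/s
τ = P_out/ω = 35137/304.5 = 115 N·m

115 N·m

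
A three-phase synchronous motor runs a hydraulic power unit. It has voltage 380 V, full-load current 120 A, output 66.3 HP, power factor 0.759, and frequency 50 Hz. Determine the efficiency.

82.5 %

P_out = 66.3 × 746 = 49460 W
P_in = √3·V_L·I_L·cosφ = 1.732 × 380 × 120 × 0.759 = 59945 W
η = P_out / P_in = 49460 / 59945 = 0.825 = 82.5%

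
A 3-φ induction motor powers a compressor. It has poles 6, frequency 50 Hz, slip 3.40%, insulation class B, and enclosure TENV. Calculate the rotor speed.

966 rpm

n_s = 120f/p = 120×50/6 = 1000 rpm
n = n_s(1 − s) = 1000 × (1 − 0.034) = 966 rpm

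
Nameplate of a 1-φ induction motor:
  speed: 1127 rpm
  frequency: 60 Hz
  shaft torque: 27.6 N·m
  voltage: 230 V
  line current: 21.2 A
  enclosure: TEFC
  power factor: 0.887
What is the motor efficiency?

ω = 2π × 1127/60 = 118 rad/s; P_out = τω = 27.6 × 118 = 3257 W
P_in = V·I·cosφ = 230 × 21.2 × 0.887 = 4325 W
η = P_out / P_in = 3257 / 4325 = 0.753 = 75.3%

75.3 %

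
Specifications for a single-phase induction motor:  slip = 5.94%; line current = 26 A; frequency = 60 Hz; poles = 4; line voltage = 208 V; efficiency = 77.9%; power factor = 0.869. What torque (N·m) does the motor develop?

P_in = V·I·cosφ = 208 × 26 × 0.869 = 4700 W
P_out = η·P_in = 0.779 × 4700 = 3661 W
n_s = 120×60/4 = 1800 rpm; n = 1800×(1−0.0594) = 1693 rpm
ω = 2π×1693/60 = 177.3 rad/s
τ = P_out/ω = 3661/177.3 = 20.6 N·m

20.6 N·m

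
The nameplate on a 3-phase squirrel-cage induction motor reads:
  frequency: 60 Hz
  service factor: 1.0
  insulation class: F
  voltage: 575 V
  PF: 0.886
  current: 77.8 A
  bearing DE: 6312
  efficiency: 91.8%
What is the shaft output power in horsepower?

P_in = √3·V·I·cosφ = 1.732 × 575 × 77.8 × 0.886 = 68648 W
P_out = η·P_in = 0.918 × 68648 = 63019 W
= 63019/746 = 84.5 HP

84.5 HP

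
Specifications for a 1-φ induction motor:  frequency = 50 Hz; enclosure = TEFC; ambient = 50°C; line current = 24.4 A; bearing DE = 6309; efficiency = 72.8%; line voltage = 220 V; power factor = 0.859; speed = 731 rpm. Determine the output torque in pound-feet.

P_in = V·I·cosφ = 220 × 24.4 × 0.859 = 4611 W
P_out = η·P_in = 0.728 × 4611 = 3357 W
n = 731 rpm
ω = 2π×731/60 = 76.55 rad/s
τ = P_out/ω = 3357/76.55 = 43.85 N·m
In lb·ft: 43.85/1.356 = 32.3 lb·ft

32.3 lb·ft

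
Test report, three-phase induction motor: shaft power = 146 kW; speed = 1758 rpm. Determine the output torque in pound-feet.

585 lb·ft

ω = 2π × 1758/60 = 184.1 rad/s
τ = P/ω = 146000/184.1 = 793 N·m
In lb·ft: 793/1.356 = 585 lb·ft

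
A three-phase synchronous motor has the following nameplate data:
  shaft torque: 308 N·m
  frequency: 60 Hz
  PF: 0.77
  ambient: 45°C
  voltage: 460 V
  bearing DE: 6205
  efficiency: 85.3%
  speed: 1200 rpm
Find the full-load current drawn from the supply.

74 A

ω = 2π×1200/60 = 125.7 rad/s; P_out = τω = 308 × 125.7 = 38716 W
P_in = P_out / η = 38716 / 0.853 = 45388 W
I_L = P_in / (√3·V_L·cosφ) = 45388 / (1.732 × 460 × 0.77) = 74 A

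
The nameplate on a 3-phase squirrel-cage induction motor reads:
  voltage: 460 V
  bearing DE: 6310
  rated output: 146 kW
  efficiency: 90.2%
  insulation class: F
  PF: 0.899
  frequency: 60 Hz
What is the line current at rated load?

P_out = 146 kW = 146000 W
P_in = P_out / η = 146000 / 0.902 = 161863 W
I_L = P_in / (√3·V_L·cosφ) = 161863 / (1.732 × 460 × 0.899) = 226 A

226 A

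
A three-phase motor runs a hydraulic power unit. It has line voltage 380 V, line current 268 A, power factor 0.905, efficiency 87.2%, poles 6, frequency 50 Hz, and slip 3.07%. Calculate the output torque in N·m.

1370 N·m

P_in = √3·V·I·cosφ = 1.732 × 380 × 268 × 0.905 = 159630 W
P_out = η·P_in = 0.872 × 159630 = 139197 W
n_s = 120×50/6 = 1000 rpm; n = 1000×(1−0.0307) = 969 rpm
ω = 2π×969/60 = 101.5 rad/s
τ = P_out/ω = 139197/101.5 = 1370 N·m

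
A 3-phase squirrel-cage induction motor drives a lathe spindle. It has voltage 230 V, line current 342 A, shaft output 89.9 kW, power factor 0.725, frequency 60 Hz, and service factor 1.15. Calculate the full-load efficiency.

P_out = 89.9 kW = 89900 W
P_in = √3·V_L·I_L·cosφ = 1.732 × 230 × 342 × 0.725 = 98773 W
η = P_out / P_in = 89900 / 98773 = 0.910 = 91.0%

91.0 %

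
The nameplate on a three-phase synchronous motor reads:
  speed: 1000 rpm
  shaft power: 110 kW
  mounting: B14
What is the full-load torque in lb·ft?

ω = 2π × 1000/60 = 104.7 rad/s
τ = P/ω = 110000/104.7 = 1051 N·m
In lb·ft: 1051/1.356 = 775 lb·ft

775 lb·ft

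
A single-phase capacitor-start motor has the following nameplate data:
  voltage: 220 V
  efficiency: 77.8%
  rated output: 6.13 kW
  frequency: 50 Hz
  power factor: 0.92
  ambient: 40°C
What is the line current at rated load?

38.9 A

P_out = 6.13 kW = 6130 W
P_in = P_out / η = 6130 / 0.778 = 7879 W
I = P_in / (V·cosφ) = 7879 / (220 × 0.92) = 38.9 A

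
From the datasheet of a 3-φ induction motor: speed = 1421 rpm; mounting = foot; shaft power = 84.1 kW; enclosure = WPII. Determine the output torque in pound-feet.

417 lb·ft

ω = 2π × 1421/60 = 148.8 rad/s
τ = P/ω = 84100/148.8 = 565.2 N·m
In lb·ft: 565.2/1.356 = 417 lb·ft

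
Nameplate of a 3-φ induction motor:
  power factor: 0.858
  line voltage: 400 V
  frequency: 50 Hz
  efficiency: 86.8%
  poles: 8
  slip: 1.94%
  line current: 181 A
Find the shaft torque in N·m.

1210 N·m

P_in = √3·V·I·cosφ = 1.732 × 400 × 181 × 0.858 = 107590 W
P_out = η·P_in = 0.868 × 107590 = 93388 W
n_s = 120×50/8 = 750 rpm; n = 750×(1−0.0194) = 735 rpm
ω = 2π×735/60 = 76.97 rad/s
τ = P_out/ω = 93388/76.97 = 1210 N·m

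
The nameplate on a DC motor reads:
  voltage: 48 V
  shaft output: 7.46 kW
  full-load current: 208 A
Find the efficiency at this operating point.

P_out = 7.46 kW = 7460 W
P_in = V·I = 48 × 208 = 9984 W
η = P_out / P_in = 7460 / 9984 = 0.747 = 74.7%

74.7 %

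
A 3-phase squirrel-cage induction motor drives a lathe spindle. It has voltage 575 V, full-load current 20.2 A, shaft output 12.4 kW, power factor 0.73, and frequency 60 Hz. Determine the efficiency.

84.4 %

P_out = 12.4 kW = 12400 W
P_in = √3·V_L·I_L·cosφ = 1.732 × 575 × 20.2 × 0.73 = 14686 W
η = P_out / P_in = 12400 / 14686 = 0.844 = 84.4%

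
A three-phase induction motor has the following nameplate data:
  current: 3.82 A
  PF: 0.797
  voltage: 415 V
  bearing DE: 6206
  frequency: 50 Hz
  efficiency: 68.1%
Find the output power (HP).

2 HP

P_in = √3·V·I·cosφ = 1.732 × 415 × 3.82 × 0.797 = 2188 W
P_out = η·P_in = 0.681 × 2188 = 1490 W
= 1490/746 = 2 HP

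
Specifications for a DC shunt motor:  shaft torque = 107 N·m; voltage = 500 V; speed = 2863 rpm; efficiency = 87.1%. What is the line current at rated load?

ω = 2π×2863/60 = 299.8 rad/s; P_out = τω = 107 × 299.8 = 32079 W
P_in = P_out / η = 32079 / 0.871 = 36830 W
I = P_in / V = 36830 / 500 = 73.7 A

73.7 A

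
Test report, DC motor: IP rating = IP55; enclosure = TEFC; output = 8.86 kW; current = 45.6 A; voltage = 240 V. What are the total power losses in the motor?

2.08 kW

P_in = V·I = 240×45.6 = 10944 W
P_out = 8860 W
Losses = P_in − P_out = 10944 − 8860 = 2084 W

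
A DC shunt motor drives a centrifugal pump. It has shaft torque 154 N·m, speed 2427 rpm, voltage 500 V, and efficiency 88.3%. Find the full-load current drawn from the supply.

88.7 A

ω = 2π×2427/60 = 254.2 rad/s; P_out = τω = 154 × 254.2 = 39147 W
P_in = P_out / η = 39147 / 0.883 = 44334 W
I = P_in / V = 44334 / 500 = 88.7 A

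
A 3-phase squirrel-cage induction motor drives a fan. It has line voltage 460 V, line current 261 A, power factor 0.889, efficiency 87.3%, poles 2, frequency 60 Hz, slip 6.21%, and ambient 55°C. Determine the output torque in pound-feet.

P_in = √3·V·I·cosφ = 1.732 × 460 × 261 × 0.889 = 184862 W
P_out = η·P_in = 0.873 × 184862 = 161385 W
n_s = 120×60/2 = 3600 rpm; n = 3600×(1−0.0621) = 3376 rpm
ω = 2π×3376/60 = 353.5 rad/s
τ = P_out/ω = 161385/353.5 = 456.5 N·m
In lb·ft: 456.5/1.356 = 337 lb·ft

337 lb·ft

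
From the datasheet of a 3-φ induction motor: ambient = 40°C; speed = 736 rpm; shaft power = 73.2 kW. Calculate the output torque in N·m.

ω = 2π × 736/60 = 77.07 rad/s
τ = P/ω = 73200/77.07 = 950 N·m

950 N·m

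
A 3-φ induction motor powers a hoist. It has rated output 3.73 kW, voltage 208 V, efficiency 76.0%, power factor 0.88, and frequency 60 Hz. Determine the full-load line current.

15.5 A

P_out = 3.73 kW = 3730 W
P_in = P_out / η = 3730 / 0.760 = 4908 W
I_L = P_in / (√3·V_L·cosφ) = 4908 / (1.732 × 208 × 0.88) = 15.5 A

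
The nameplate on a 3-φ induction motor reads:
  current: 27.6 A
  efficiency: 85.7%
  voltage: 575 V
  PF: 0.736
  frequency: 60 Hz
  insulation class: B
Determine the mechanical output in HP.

P_in = √3·V·I·cosφ = 1.732 × 575 × 27.6 × 0.736 = 20230 W
P_out = η·P_in = 0.857 × 20230 = 17337 W
= 17337/746 = 23.2 HP

23.2 HP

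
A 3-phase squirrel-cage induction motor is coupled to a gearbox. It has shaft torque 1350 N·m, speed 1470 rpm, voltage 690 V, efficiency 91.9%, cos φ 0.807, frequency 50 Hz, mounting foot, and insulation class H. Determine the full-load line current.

234 A

ω = 2π×1470/60 = 153.9 rad/s; P_out = τω = 1350 × 153.9 = 207765 W
P_in = P_out / η = 207765 / 0.919 = 226077 W
I_L = P_in / (√3·V_L·cosφ) = 226077 / (1.732 × 690 × 0.807) = 234 A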